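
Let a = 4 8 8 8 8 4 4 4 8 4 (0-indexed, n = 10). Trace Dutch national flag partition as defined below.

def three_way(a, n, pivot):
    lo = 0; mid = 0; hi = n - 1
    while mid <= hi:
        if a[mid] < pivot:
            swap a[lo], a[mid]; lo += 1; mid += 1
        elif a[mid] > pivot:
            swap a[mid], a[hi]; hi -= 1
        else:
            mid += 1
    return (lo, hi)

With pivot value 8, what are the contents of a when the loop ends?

4 4 4 4 4 8 8 8 8 8

lo=0 mid=0 hi=9
4<8: swap(0,0), lo=1 mid=1 ⇒ 4 8 8 8 8 4 4 4 8 4
8=8: mid=2
8=8: mid=3
8=8: mid=4
8=8: mid=5
4<8: swap(1,5), lo=2 mid=6 ⇒ 4 4 8 8 8 8 4 4 8 4
4<8: swap(2,6), lo=3 mid=7 ⇒ 4 4 4 8 8 8 8 4 8 4
4<8: swap(3,7), lo=4 mid=8 ⇒ 4 4 4 4 8 8 8 8 8 4
8=8: mid=9
4<8: swap(4,9), lo=5 mid=10 ⇒ 4 4 4 4 4 8 8 8 8 8
done. lo=5 hi=9; a=4 4 4 4 4 8 8 8 8 8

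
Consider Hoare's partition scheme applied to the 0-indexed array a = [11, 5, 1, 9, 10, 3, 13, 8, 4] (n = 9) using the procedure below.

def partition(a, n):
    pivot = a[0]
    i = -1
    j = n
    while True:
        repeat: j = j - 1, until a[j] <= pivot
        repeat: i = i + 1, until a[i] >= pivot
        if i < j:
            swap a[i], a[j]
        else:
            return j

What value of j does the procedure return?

pivot = a[0] = 11; i = -1, j = 9
j→8 (a[8]=4≤11), i→0 (a[0]=11≥11); i<j, swap → [4, 5, 1, 9, 10, 3, 13, 8, 11]
j→7 (a[7]=8≤11), i→6 (a[6]=13≥11); i<j, swap → [4, 5, 1, 9, 10, 3, 8, 13, 11]
j→6, i→7; i≥j, return j=6. a = [4, 5, 1, 9, 10, 3, 8, 13, 11]

6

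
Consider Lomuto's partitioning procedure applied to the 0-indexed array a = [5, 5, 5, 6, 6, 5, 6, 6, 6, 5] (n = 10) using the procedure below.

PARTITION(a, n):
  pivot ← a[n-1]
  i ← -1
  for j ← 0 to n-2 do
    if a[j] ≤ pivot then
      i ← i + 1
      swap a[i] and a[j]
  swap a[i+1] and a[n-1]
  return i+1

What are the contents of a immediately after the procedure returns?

[5, 5, 5, 5, 5, 6, 6, 6, 6, 6]

pivot = a[9] = 5; i = -1
j=0: a[0]=5 ≤ 5 → i=0, swap a[0],a[0] (no change) → [5, 5, 5, 6, 6, 5, 6, 6, 6, 5]
j=1: a[1]=5 ≤ 5 → i=1, swap a[1],a[1] (no change) → [5, 5, 5, 6, 6, 5, 6, 6, 6, 5]
j=2: a[2]=5 ≤ 5 → i=2, swap a[2],a[2] (no change) → [5, 5, 5, 6, 6, 5, 6, 6, 6, 5]
j=3: a[3]=6 > 5 → no swap
j=4: a[4]=6 > 5 → no swap
j=5: a[5]=5 ≤ 5 → i=3, swap a[3],a[5] → [5, 5, 5, 5, 6, 6, 6, 6, 6, 5]
j=6: a[6]=6 > 5 → no swap
j=7: a[7]=6 > 5 → no swap
j=8: a[8]=6 > 5 → no swap
final swap a[4],a[9] → [5, 5, 5, 5, 5, 6, 6, 6, 6, 6]; return 4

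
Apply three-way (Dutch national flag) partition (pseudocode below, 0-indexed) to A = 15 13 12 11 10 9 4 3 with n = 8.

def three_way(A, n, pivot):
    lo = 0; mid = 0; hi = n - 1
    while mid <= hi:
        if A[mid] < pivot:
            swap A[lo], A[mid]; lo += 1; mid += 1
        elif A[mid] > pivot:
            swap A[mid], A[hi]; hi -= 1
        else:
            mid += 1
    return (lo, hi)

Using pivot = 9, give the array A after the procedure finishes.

3 4 9 10 11 12 13 15

lo=0 mid=0 hi=7
15>9: swap(0,7), hi=6 ⇒ 3 13 12 11 10 9 4 15
3<9: swap(0,0), lo=1 mid=1 ⇒ 3 13 12 11 10 9 4 15
13>9: swap(1,6), hi=5 ⇒ 3 4 12 11 10 9 13 15
4<9: swap(1,1), lo=2 mid=2 ⇒ 3 4 12 11 10 9 13 15
12>9: swap(2,5), hi=4 ⇒ 3 4 9 11 10 12 13 15
9=9: mid=3
11>9: swap(3,4), hi=3 ⇒ 3 4 9 10 11 12 13 15
10>9: swap(3,3), hi=2 ⇒ 3 4 9 10 11 12 13 15
done. lo=2 hi=2; A=3 4 9 10 11 12 13 15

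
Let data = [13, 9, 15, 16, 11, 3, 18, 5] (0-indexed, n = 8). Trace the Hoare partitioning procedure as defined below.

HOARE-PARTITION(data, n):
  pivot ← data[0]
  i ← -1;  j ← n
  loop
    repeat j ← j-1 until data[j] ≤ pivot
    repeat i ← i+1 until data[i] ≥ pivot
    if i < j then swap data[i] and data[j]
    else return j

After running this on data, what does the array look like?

pivot = data[0] = 13; i = -1, j = 8
j→7 (data[7]=5≤13), i→0 (data[0]=13≥13); i<j, swap → [5, 9, 15, 16, 11, 3, 18, 13]
j→5 (data[5]=3≤13), i→2 (data[2]=15≥13); i<j, swap → [5, 9, 3, 16, 11, 15, 18, 13]
j→4 (data[4]=11≤13), i→3 (data[3]=16≥13); i<j, swap → [5, 9, 3, 11, 16, 15, 18, 13]
j→3, i→4; i≥j, return j=3. data = [5, 9, 3, 11, 16, 15, 18, 13]

[5, 9, 3, 11, 16, 15, 18, 13]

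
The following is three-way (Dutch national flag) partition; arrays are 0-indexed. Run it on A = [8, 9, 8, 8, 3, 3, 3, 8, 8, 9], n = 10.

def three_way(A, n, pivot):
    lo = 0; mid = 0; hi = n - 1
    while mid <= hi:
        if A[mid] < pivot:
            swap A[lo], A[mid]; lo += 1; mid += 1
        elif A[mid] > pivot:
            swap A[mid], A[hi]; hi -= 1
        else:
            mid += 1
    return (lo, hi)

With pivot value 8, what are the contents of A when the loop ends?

pivot = 8; lo=0, mid=0, hi=9
A[mid]=8=8: mid=1
A[mid]=9>8: swap A[1],A[9]; hi=8 → [8, 9, 8, 8, 3, 3, 3, 8, 8, 9]
A[mid]=9>8: swap A[1],A[8]; hi=7 → [8, 8, 8, 8, 3, 3, 3, 8, 9, 9]
A[mid]=8=8: mid=2
A[mid]=8=8: mid=3
A[mid]=8=8: mid=4
A[mid]=3<8: swap A[0],A[4]; lo=1,mid=5 → [3, 8, 8, 8, 8, 3, 3, 8, 9, 9]
A[mid]=3<8: swap A[1],A[5]; lo=2,mid=6 → [3, 3, 8, 8, 8, 8, 3, 8, 9, 9]
A[mid]=3<8: swap A[2],A[6]; lo=3,mid=7 → [3, 3, 3, 8, 8, 8, 8, 8, 9, 9]
A[mid]=8=8: mid=8
end: lo=3, hi=7; A = [3, 3, 3, 8, 8, 8, 8, 8, 9, 9]

[3, 3, 3, 8, 8, 8, 8, 8, 9, 9]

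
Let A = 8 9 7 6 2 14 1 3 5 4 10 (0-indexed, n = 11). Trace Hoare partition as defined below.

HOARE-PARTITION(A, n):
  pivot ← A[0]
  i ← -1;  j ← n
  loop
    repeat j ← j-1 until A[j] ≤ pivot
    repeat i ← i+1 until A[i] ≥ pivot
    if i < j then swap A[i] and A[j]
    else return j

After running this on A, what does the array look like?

4 5 7 6 2 3 1 14 9 8 10

pivot = A[0] = 8; i = -1, j = 11
j→9 (A[9]=4≤8), i→0 (A[0]=8≥8); i<j, swap → 4 9 7 6 2 14 1 3 5 8 10
j→8 (A[8]=5≤8), i→1 (A[1]=9≥8); i<j, swap → 4 5 7 6 2 14 1 3 9 8 10
j→7 (A[7]=3≤8), i→5 (A[5]=14≥8); i<j, swap → 4 5 7 6 2 3 1 14 9 8 10
j→6, i→7; i≥j, return j=6. A = 4 5 7 6 2 3 1 14 9 8 10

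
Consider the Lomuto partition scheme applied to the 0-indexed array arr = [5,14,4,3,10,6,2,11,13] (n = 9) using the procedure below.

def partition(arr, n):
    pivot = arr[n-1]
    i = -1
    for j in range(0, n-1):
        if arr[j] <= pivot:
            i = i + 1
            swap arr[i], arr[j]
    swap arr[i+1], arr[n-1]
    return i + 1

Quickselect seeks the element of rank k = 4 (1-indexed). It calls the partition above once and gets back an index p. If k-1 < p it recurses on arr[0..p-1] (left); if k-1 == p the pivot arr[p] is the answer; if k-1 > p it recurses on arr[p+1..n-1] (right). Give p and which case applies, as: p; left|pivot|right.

pivot = arr[8] = 13; i = -1
j=0: arr[0]=5 ≤ 13 → i=0, swap arr[0],arr[0] (no change) → [5,14,4,3,10,6,2,11,13]
j=1: arr[1]=14 > 13 → no swap
j=2: arr[2]=4 ≤ 13 → i=1, swap arr[1],arr[2] → [5,4,14,3,10,6,2,11,13]
j=3: arr[3]=3 ≤ 13 → i=2, swap arr[2],arr[3] → [5,4,3,14,10,6,2,11,13]
j=4: arr[4]=10 ≤ 13 → i=3, swap arr[3],arr[4] → [5,4,3,10,14,6,2,11,13]
j=5: arr[5]=6 ≤ 13 → i=4, swap arr[4],arr[5] → [5,4,3,10,6,14,2,11,13]
j=6: arr[6]=2 ≤ 13 → i=5, swap arr[5],arr[6] → [5,4,3,10,6,2,14,11,13]
j=7: arr[7]=11 ≤ 13 → i=6, swap arr[6],arr[7] → [5,4,3,10,6,2,11,14,13]
final swap arr[7],arr[8] → [5,4,3,10,6,2,11,13,14]; return 7
p = 7; k-1 = 3 < 7 ⇒ left

7; left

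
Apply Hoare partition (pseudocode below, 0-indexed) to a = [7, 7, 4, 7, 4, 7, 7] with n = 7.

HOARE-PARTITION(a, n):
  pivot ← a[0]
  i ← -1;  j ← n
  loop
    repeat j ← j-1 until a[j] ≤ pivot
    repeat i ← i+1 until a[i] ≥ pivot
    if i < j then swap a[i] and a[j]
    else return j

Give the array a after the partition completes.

pivot=7
j stops at 6 (7), i stops at 0 (7); swap ⇒ [7, 7, 4, 7, 4, 7, 7]
j stops at 5 (7), i stops at 1 (7); swap ⇒ [7, 7, 4, 7, 4, 7, 7]
j stops at 4 (4), i stops at 3 (7); swap ⇒ [7, 7, 4, 4, 7, 7, 7]
j stops at 3, i stops at 4; i≥j ⇒ return 3. a=[7, 7, 4, 4, 7, 7, 7]

[7, 7, 4, 4, 7, 7, 7]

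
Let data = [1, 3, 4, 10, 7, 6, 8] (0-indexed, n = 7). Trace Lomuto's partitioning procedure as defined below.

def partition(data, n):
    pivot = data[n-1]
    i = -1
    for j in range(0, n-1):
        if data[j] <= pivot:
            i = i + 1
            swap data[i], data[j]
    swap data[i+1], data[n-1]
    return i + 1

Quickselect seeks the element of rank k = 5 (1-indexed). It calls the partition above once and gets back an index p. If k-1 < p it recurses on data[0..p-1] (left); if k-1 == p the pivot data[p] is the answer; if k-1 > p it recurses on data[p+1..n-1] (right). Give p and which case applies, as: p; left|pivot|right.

5; left

pivot = data[6] = 8; i = -1
j=0: data[0]=1 ≤ 8 → i=0, swap data[0],data[0] (no change) → [1, 3, 4, 10, 7, 6, 8]
j=1: data[1]=3 ≤ 8 → i=1, swap data[1],data[1] (no change) → [1, 3, 4, 10, 7, 6, 8]
j=2: data[2]=4 ≤ 8 → i=2, swap data[2],data[2] (no change) → [1, 3, 4, 10, 7, 6, 8]
j=3: data[3]=10 > 8 → no swap
j=4: data[4]=7 ≤ 8 → i=3, swap data[3],data[4] → [1, 3, 4, 7, 10, 6, 8]
j=5: data[5]=6 ≤ 8 → i=4, swap data[4],data[5] → [1, 3, 4, 7, 6, 10, 8]
final swap data[5],data[6] → [1, 3, 4, 7, 6, 8, 10]; return 5
p = 5; k-1 = 4 < 5 ⇒ left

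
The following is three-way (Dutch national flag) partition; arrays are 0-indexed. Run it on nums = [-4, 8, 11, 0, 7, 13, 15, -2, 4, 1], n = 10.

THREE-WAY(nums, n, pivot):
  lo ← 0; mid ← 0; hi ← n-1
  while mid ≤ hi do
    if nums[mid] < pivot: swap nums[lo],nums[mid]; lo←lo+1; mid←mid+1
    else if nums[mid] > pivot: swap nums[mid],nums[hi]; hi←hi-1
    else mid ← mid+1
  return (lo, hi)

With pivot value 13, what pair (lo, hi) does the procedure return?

pivot = 13; lo=0, mid=0, hi=9
nums[mid]=-4<13: swap nums[0],nums[0]; lo=1,mid=1 → [-4, 8, 11, 0, 7, 13, 15, -2, 4, 1]
nums[mid]=8<13: swap nums[1],nums[1]; lo=2,mid=2 → [-4, 8, 11, 0, 7, 13, 15, -2, 4, 1]
nums[mid]=11<13: swap nums[2],nums[2]; lo=3,mid=3 → [-4, 8, 11, 0, 7, 13, 15, -2, 4, 1]
nums[mid]=0<13: swap nums[3],nums[3]; lo=4,mid=4 → [-4, 8, 11, 0, 7, 13, 15, -2, 4, 1]
nums[mid]=7<13: swap nums[4],nums[4]; lo=5,mid=5 → [-4, 8, 11, 0, 7, 13, 15, -2, 4, 1]
nums[mid]=13=13: mid=6
nums[mid]=15>13: swap nums[6],nums[9]; hi=8 → [-4, 8, 11, 0, 7, 13, 1, -2, 4, 15]
nums[mid]=1<13: swap nums[5],nums[6]; lo=6,mid=7 → [-4, 8, 11, 0, 7, 1, 13, -2, 4, 15]
nums[mid]=-2<13: swap nums[6],nums[7]; lo=7,mid=8 → [-4, 8, 11, 0, 7, 1, -2, 13, 4, 15]
nums[mid]=4<13: swap nums[7],nums[8]; lo=8,mid=9 → [-4, 8, 11, 0, 7, 1, -2, 4, 13, 15]
end: lo=8, hi=8; nums = [-4, 8, 11, 0, 7, 1, -2, 4, 13, 15]

(8, 8)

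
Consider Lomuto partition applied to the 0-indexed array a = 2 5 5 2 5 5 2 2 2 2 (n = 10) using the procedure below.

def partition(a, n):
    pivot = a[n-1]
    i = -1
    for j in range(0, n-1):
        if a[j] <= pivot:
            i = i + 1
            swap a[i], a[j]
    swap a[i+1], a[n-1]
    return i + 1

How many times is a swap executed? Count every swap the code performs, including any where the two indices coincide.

pivot = a[9] = 2; i = -1
j=0: a[0]=2 ≤ 2 → i=0, swap a[0],a[0] (no change) → 2 5 5 2 5 5 2 2 2 2
j=1: a[1]=5 > 2 → no swap
j=2: a[2]=5 > 2 → no swap
j=3: a[3]=2 ≤ 2 → i=1, swap a[1],a[3] → 2 2 5 5 5 5 2 2 2 2
j=4: a[4]=5 > 2 → no swap
j=5: a[5]=5 > 2 → no swap
j=6: a[6]=2 ≤ 2 → i=2, swap a[2],a[6] → 2 2 2 5 5 5 5 2 2 2
j=7: a[7]=2 ≤ 2 → i=3, swap a[3],a[7] → 2 2 2 2 5 5 5 5 2 2
j=8: a[8]=2 ≤ 2 → i=4, swap a[4],a[8] → 2 2 2 2 2 5 5 5 5 2
final swap a[5],a[9] → 2 2 2 2 2 2 5 5 5 5; return 5

6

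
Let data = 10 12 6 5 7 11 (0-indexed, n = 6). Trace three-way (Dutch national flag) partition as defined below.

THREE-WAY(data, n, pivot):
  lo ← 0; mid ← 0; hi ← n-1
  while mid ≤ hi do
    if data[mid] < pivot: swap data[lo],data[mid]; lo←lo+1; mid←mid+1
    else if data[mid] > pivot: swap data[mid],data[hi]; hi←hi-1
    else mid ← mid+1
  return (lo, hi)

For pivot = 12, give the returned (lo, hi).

(5, 5)

lo=0 mid=0 hi=5
10<12: swap(0,0), lo=1 mid=1 ⇒ 10 12 6 5 7 11
12=12: mid=2
6<12: swap(1,2), lo=2 mid=3 ⇒ 10 6 12 5 7 11
5<12: swap(2,3), lo=3 mid=4 ⇒ 10 6 5 12 7 11
7<12: swap(3,4), lo=4 mid=5 ⇒ 10 6 5 7 12 11
11<12: swap(4,5), lo=5 mid=6 ⇒ 10 6 5 7 11 12
done. lo=5 hi=5; data=10 6 5 7 11 12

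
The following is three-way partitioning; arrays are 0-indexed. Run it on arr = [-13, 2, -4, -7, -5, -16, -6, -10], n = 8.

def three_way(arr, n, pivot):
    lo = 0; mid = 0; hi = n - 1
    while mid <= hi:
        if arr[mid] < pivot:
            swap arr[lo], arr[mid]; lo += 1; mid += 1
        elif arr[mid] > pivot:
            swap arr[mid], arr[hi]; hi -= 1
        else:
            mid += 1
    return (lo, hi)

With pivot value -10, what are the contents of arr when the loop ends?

lo=0 mid=0 hi=7
-13<-10: swap(0,0), lo=1 mid=1 ⇒ [-13, 2, -4, -7, -5, -16, -6, -10]
2>-10: swap(1,7), hi=6 ⇒ [-13, -10, -4, -7, -5, -16, -6, 2]
-10=-10: mid=2
-4>-10: swap(2,6), hi=5 ⇒ [-13, -10, -6, -7, -5, -16, -4, 2]
-6>-10: swap(2,5), hi=4 ⇒ [-13, -10, -16, -7, -5, -6, -4, 2]
-16<-10: swap(1,2), lo=2 mid=3 ⇒ [-13, -16, -10, -7, -5, -6, -4, 2]
-7>-10: swap(3,4), hi=3 ⇒ [-13, -16, -10, -5, -7, -6, -4, 2]
-5>-10: swap(3,3), hi=2 ⇒ [-13, -16, -10, -5, -7, -6, -4, 2]
done. lo=2 hi=2; arr=[-13, -16, -10, -5, -7, -6, -4, 2]

[-13, -16, -10, -5, -7, -6, -4, 2]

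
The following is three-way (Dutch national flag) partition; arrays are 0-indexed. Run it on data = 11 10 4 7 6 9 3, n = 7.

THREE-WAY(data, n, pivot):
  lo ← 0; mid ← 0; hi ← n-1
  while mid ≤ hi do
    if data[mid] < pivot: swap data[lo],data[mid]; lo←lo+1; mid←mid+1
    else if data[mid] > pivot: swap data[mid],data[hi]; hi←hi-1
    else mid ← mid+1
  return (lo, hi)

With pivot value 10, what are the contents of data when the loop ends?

lo=0 mid=0 hi=6
11>10: swap(0,6), hi=5 ⇒ 3 10 4 7 6 9 11
3<10: swap(0,0), lo=1 mid=1 ⇒ 3 10 4 7 6 9 11
10=10: mid=2
4<10: swap(1,2), lo=2 mid=3 ⇒ 3 4 10 7 6 9 11
7<10: swap(2,3), lo=3 mid=4 ⇒ 3 4 7 10 6 9 11
6<10: swap(3,4), lo=4 mid=5 ⇒ 3 4 7 6 10 9 11
9<10: swap(4,5), lo=5 mid=6 ⇒ 3 4 7 6 9 10 11
done. lo=5 hi=5; data=3 4 7 6 9 10 11

3 4 7 6 9 10 11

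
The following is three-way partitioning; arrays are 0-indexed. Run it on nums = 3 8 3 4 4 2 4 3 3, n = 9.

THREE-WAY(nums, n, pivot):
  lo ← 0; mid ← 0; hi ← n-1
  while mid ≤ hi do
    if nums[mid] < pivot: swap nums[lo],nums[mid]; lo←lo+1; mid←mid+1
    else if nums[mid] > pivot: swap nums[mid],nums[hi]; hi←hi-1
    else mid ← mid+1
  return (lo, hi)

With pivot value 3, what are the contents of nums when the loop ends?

2 3 3 3 3 4 4 4 8

lo=0 mid=0 hi=8
3=3: mid=1
8>3: swap(1,8), hi=7 ⇒ 3 3 3 4 4 2 4 3 8
3=3: mid=2
3=3: mid=3
4>3: swap(3,7), hi=6 ⇒ 3 3 3 3 4 2 4 4 8
3=3: mid=4
4>3: swap(4,6), hi=5 ⇒ 3 3 3 3 4 2 4 4 8
4>3: swap(4,5), hi=4 ⇒ 3 3 3 3 2 4 4 4 8
2<3: swap(0,4), lo=1 mid=5 ⇒ 2 3 3 3 3 4 4 4 8
done. lo=1 hi=4; nums=2 3 3 3 3 4 4 4 8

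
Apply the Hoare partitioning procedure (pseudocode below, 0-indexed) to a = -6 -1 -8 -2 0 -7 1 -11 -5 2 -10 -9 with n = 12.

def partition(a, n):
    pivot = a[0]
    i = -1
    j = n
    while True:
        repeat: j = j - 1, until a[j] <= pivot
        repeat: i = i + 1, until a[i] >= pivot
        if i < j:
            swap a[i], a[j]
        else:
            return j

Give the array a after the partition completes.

-9 -10 -8 -11 -7 0 1 -2 -5 2 -1 -6

pivot=-6
j stops at 11 (-9), i stops at 0 (-6); swap ⇒ -9 -1 -8 -2 0 -7 1 -11 -5 2 -10 -6
j stops at 10 (-10), i stops at 1 (-1); swap ⇒ -9 -10 -8 -2 0 -7 1 -11 -5 2 -1 -6
j stops at 7 (-11), i stops at 3 (-2); swap ⇒ -9 -10 -8 -11 0 -7 1 -2 -5 2 -1 -6
j stops at 5 (-7), i stops at 4 (0); swap ⇒ -9 -10 -8 -11 -7 0 1 -2 -5 2 -1 -6
j stops at 4, i stops at 5; i≥j ⇒ return 4. a=-9 -10 -8 -11 -7 0 1 -2 -5 2 -1 -6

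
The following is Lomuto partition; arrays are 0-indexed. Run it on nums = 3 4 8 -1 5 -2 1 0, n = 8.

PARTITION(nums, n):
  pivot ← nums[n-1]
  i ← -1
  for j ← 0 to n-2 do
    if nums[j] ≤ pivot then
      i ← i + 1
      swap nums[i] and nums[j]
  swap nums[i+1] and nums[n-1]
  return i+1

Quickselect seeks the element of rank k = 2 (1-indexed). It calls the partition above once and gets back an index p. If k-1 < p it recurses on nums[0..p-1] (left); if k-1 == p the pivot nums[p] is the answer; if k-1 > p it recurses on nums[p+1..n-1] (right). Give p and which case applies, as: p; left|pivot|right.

2; left

pivot = nums[7] = 0; i = -1
j=0: nums[0]=3 > 0 → no swap
j=1: nums[1]=4 > 0 → no swap
j=2: nums[2]=8 > 0 → no swap
j=3: nums[3]=-1 ≤ 0 → i=0, swap nums[0],nums[3] → -1 4 8 3 5 -2 1 0
j=4: nums[4]=5 > 0 → no swap
j=5: nums[5]=-2 ≤ 0 → i=1, swap nums[1],nums[5] → -1 -2 8 3 5 4 1 0
j=6: nums[6]=1 > 0 → no swap
final swap nums[2],nums[7] → -1 -2 0 3 5 4 1 8; return 2
p = 2; k-1 = 1 < 2 ⇒ left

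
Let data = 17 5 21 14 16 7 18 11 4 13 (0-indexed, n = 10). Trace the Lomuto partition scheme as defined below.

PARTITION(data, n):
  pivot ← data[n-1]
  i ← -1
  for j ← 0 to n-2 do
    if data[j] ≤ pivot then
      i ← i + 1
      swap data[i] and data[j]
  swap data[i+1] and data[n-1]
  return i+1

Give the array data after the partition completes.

5 7 11 4 13 17 18 21 14 16

pivot=13, i=-1
j=0: 17>13, skip
j=1: 5≤13, i=0, swap(0,1) ⇒ 5 17 21 14 16 7 18 11 4 13
j=2: 21>13, skip
j=3: 14>13, skip
j=4: 16>13, skip
j=5: 7≤13, i=1, swap(1,5) ⇒ 5 7 21 14 16 17 18 11 4 13
j=6: 18>13, skip
j=7: 11≤13, i=2, swap(2,7) ⇒ 5 7 11 14 16 17 18 21 4 13
j=8: 4≤13, i=3, swap(3,8) ⇒ 5 7 11 4 16 17 18 21 14 13
swap(4,9) ⇒ 5 7 11 4 13 17 18 21 14 16; return 4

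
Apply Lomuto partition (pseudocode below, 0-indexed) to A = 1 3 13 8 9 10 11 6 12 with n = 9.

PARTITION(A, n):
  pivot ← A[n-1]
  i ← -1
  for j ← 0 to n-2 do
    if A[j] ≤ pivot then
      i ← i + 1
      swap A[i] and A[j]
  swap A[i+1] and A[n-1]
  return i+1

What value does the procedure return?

7

pivot = A[8] = 12; i = -1
j=0: A[0]=1 ≤ 12 → i=0, swap A[0],A[0] (no change) → 1 3 13 8 9 10 11 6 12
j=1: A[1]=3 ≤ 12 → i=1, swap A[1],A[1] (no change) → 1 3 13 8 9 10 11 6 12
j=2: A[2]=13 > 12 → no swap
j=3: A[3]=8 ≤ 12 → i=2, swap A[2],A[3] → 1 3 8 13 9 10 11 6 12
j=4: A[4]=9 ≤ 12 → i=3, swap A[3],A[4] → 1 3 8 9 13 10 11 6 12
j=5: A[5]=10 ≤ 12 → i=4, swap A[4],A[5] → 1 3 8 9 10 13 11 6 12
j=6: A[6]=11 ≤ 12 → i=5, swap A[5],A[6] → 1 3 8 9 10 11 13 6 12
j=7: A[7]=6 ≤ 12 → i=6, swap A[6],A[7] → 1 3 8 9 10 11 6 13 12
final swap A[7],A[8] → 1 3 8 9 10 11 6 12 13; return 7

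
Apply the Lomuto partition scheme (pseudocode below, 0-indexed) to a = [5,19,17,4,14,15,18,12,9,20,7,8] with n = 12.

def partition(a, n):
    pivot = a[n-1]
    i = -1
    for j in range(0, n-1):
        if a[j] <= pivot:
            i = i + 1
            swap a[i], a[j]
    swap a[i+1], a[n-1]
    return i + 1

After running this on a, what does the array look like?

[5,4,7,8,14,15,18,12,9,20,17,19]

pivot = a[11] = 8; i = -1
j=0: a[0]=5 ≤ 8 → i=0, swap a[0],a[0] (no change) → [5,19,17,4,14,15,18,12,9,20,7,8]
j=1: a[1]=19 > 8 → no swap
j=2: a[2]=17 > 8 → no swap
j=3: a[3]=4 ≤ 8 → i=1, swap a[1],a[3] → [5,4,17,19,14,15,18,12,9,20,7,8]
j=4: a[4]=14 > 8 → no swap
j=5: a[5]=15 > 8 → no swap
j=6: a[6]=18 > 8 → no swap
j=7: a[7]=12 > 8 → no swap
j=8: a[8]=9 > 8 → no swap
j=9: a[9]=20 > 8 → no swap
j=10: a[10]=7 ≤ 8 → i=2, swap a[2],a[10] → [5,4,7,19,14,15,18,12,9,20,17,8]
final swap a[3],a[11] → [5,4,7,8,14,15,18,12,9,20,17,19]; return 3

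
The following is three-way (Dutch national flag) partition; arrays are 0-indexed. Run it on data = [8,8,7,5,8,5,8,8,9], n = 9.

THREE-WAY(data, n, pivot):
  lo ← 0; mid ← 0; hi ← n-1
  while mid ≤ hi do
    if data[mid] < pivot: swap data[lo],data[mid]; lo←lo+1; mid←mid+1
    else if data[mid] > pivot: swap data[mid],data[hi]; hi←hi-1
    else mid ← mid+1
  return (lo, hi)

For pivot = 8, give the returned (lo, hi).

pivot = 8; lo=0, mid=0, hi=8
data[mid]=8=8: mid=1
data[mid]=8=8: mid=2
data[mid]=7<8: swap data[0],data[2]; lo=1,mid=3 → [7,8,8,5,8,5,8,8,9]
data[mid]=5<8: swap data[1],data[3]; lo=2,mid=4 → [7,5,8,8,8,5,8,8,9]
data[mid]=8=8: mid=5
data[mid]=5<8: swap data[2],data[5]; lo=3,mid=6 → [7,5,5,8,8,8,8,8,9]
data[mid]=8=8: mid=7
data[mid]=8=8: mid=8
data[mid]=9>8: swap data[8],data[8]; hi=7 → [7,5,5,8,8,8,8,8,9]
end: lo=3, hi=7; data = [7,5,5,8,8,8,8,8,9]

(3, 7)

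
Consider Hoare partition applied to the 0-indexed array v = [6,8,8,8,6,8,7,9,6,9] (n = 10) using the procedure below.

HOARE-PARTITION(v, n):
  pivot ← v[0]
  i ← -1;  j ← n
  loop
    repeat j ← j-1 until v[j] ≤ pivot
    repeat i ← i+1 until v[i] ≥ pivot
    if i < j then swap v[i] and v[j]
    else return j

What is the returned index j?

pivot = v[0] = 6; i = -1, j = 10
j→8 (v[8]=6≤6), i→0 (v[0]=6≥6); i<j, swap → [6,8,8,8,6,8,7,9,6,9]
j→4 (v[4]=6≤6), i→1 (v[1]=8≥6); i<j, swap → [6,6,8,8,8,8,7,9,6,9]
j→1, i→2; i≥j, return j=1. v = [6,6,8,8,8,8,7,9,6,9]

1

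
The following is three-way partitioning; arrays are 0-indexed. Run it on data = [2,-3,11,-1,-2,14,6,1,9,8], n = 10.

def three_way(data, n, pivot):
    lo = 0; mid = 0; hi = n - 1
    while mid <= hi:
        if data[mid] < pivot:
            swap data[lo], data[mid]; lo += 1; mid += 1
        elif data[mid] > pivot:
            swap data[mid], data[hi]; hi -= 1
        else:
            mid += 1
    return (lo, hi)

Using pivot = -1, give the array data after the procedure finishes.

lo=0 mid=0 hi=9
2>-1: swap(0,9), hi=8 ⇒ [8,-3,11,-1,-2,14,6,1,9,2]
8>-1: swap(0,8), hi=7 ⇒ [9,-3,11,-1,-2,14,6,1,8,2]
9>-1: swap(0,7), hi=6 ⇒ [1,-3,11,-1,-2,14,6,9,8,2]
1>-1: swap(0,6), hi=5 ⇒ [6,-3,11,-1,-2,14,1,9,8,2]
6>-1: swap(0,5), hi=4 ⇒ [14,-3,11,-1,-2,6,1,9,8,2]
14>-1: swap(0,4), hi=3 ⇒ [-2,-3,11,-1,14,6,1,9,8,2]
-2<-1: swap(0,0), lo=1 mid=1 ⇒ [-2,-3,11,-1,14,6,1,9,8,2]
-3<-1: swap(1,1), lo=2 mid=2 ⇒ [-2,-3,11,-1,14,6,1,9,8,2]
11>-1: swap(2,3), hi=2 ⇒ [-2,-3,-1,11,14,6,1,9,8,2]
-1=-1: mid=3
done. lo=2 hi=2; data=[-2,-3,-1,11,14,6,1,9,8,2]

[-2,-3,-1,11,14,6,1,9,8,2]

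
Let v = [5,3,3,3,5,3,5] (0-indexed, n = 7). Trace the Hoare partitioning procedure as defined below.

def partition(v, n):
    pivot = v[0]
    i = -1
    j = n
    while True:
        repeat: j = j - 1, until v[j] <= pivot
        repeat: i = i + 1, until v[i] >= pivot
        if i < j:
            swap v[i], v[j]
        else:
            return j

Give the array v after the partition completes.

[5,3,3,3,3,5,5]

pivot=5
j stops at 6 (5), i stops at 0 (5); swap ⇒ [5,3,3,3,5,3,5]
j stops at 5 (3), i stops at 4 (5); swap ⇒ [5,3,3,3,3,5,5]
j stops at 4, i stops at 5; i≥j ⇒ return 4. v=[5,3,3,3,3,5,5]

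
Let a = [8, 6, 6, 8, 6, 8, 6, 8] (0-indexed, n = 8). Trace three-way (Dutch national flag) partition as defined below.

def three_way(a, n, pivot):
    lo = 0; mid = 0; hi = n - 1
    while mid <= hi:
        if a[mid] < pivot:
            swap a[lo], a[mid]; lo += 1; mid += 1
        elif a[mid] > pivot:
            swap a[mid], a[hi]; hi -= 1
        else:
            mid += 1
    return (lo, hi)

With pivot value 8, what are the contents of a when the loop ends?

lo=0 mid=0 hi=7
8=8: mid=1
6<8: swap(0,1), lo=1 mid=2 ⇒ [6, 8, 6, 8, 6, 8, 6, 8]
6<8: swap(1,2), lo=2 mid=3 ⇒ [6, 6, 8, 8, 6, 8, 6, 8]
8=8: mid=4
6<8: swap(2,4), lo=3 mid=5 ⇒ [6, 6, 6, 8, 8, 8, 6, 8]
8=8: mid=6
6<8: swap(3,6), lo=4 mid=7 ⇒ [6, 6, 6, 6, 8, 8, 8, 8]
8=8: mid=8
done. lo=4 hi=7; a=[6, 6, 6, 6, 8, 8, 8, 8]

[6, 6, 6, 6, 8, 8, 8, 8]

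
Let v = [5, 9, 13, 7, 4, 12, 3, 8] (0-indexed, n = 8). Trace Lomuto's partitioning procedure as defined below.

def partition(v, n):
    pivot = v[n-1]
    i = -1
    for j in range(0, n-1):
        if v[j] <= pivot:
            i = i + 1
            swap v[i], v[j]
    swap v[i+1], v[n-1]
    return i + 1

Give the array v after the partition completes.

[5, 7, 4, 3, 8, 12, 9, 13]

pivot = v[7] = 8; i = -1
j=0: v[0]=5 ≤ 8 → i=0, swap v[0],v[0] (no change) → [5, 9, 13, 7, 4, 12, 3, 8]
j=1: v[1]=9 > 8 → no swap
j=2: v[2]=13 > 8 → no swap
j=3: v[3]=7 ≤ 8 → i=1, swap v[1],v[3] → [5, 7, 13, 9, 4, 12, 3, 8]
j=4: v[4]=4 ≤ 8 → i=2, swap v[2],v[4] → [5, 7, 4, 9, 13, 12, 3, 8]
j=5: v[5]=12 > 8 → no swap
j=6: v[6]=3 ≤ 8 → i=3, swap v[3],v[6] → [5, 7, 4, 3, 13, 12, 9, 8]
final swap v[4],v[7] → [5, 7, 4, 3, 8, 12, 9, 13]; return 4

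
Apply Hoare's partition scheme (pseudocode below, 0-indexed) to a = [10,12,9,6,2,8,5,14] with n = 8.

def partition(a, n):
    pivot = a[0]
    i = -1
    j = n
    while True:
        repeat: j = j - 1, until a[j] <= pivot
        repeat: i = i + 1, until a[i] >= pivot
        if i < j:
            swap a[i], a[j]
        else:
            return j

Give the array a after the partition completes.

[5,8,9,6,2,12,10,14]

pivot = a[0] = 10; i = -1, j = 8
j→6 (a[6]=5≤10), i→0 (a[0]=10≥10); i<j, swap → [5,12,9,6,2,8,10,14]
j→5 (a[5]=8≤10), i→1 (a[1]=12≥10); i<j, swap → [5,8,9,6,2,12,10,14]
j→4, i→5; i≥j, return j=4. a = [5,8,9,6,2,12,10,14]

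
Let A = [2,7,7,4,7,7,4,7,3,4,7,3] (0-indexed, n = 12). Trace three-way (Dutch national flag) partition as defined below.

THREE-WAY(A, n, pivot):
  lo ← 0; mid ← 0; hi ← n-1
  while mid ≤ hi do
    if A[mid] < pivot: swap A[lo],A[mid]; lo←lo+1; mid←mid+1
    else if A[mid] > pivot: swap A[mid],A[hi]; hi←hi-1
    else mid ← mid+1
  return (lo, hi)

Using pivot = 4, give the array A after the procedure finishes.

pivot = 4; lo=0, mid=0, hi=11
A[mid]=2<4: swap A[0],A[0]; lo=1,mid=1 → [2,7,7,4,7,7,4,7,3,4,7,3]
A[mid]=7>4: swap A[1],A[11]; hi=10 → [2,3,7,4,7,7,4,7,3,4,7,7]
A[mid]=3<4: swap A[1],A[1]; lo=2,mid=2 → [2,3,7,4,7,7,4,7,3,4,7,7]
A[mid]=7>4: swap A[2],A[10]; hi=9 → [2,3,7,4,7,7,4,7,3,4,7,7]
A[mid]=7>4: swap A[2],A[9]; hi=8 → [2,3,4,4,7,7,4,7,3,7,7,7]
A[mid]=4=4: mid=3
A[mid]=4=4: mid=4
A[mid]=7>4: swap A[4],A[8]; hi=7 → [2,3,4,4,3,7,4,7,7,7,7,7]
A[mid]=3<4: swap A[2],A[4]; lo=3,mid=5 → [2,3,3,4,4,7,4,7,7,7,7,7]
A[mid]=7>4: swap A[5],A[7]; hi=6 → [2,3,3,4,4,7,4,7,7,7,7,7]
A[mid]=7>4: swap A[5],A[6]; hi=5 → [2,3,3,4,4,4,7,7,7,7,7,7]
A[mid]=4=4: mid=6
end: lo=3, hi=5; A = [2,3,3,4,4,4,7,7,7,7,7,7]

[2,3,3,4,4,4,7,7,7,7,7,7]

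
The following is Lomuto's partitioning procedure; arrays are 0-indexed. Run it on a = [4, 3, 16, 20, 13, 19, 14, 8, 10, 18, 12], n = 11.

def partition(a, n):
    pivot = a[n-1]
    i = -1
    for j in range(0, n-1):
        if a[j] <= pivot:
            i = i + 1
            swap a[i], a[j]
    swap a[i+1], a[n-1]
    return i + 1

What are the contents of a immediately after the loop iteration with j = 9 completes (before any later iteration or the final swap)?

[4, 3, 8, 10, 13, 19, 14, 16, 20, 18, 12]

pivot = a[10] = 12; i = -1
j=0: a[0]=4 ≤ 12 → i=0, swap a[0],a[0] (no change) → [4, 3, 16, 20, 13, 19, 14, 8, 10, 18, 12]
j=1: a[1]=3 ≤ 12 → i=1, swap a[1],a[1] (no change) → [4, 3, 16, 20, 13, 19, 14, 8, 10, 18, 12]
j=2: a[2]=16 > 12 → no swap
j=3: a[3]=20 > 12 → no swap
j=4: a[4]=13 > 12 → no swap
j=5: a[5]=19 > 12 → no swap
j=6: a[6]=14 > 12 → no swap
j=7: a[7]=8 ≤ 12 → i=2, swap a[2],a[7] → [4, 3, 8, 20, 13, 19, 14, 16, 10, 18, 12]
j=8: a[8]=10 ≤ 12 → i=3, swap a[3],a[8] → [4, 3, 8, 10, 13, 19, 14, 16, 20, 18, 12]
j=9: a[9]=18 > 12 → no swap
(after j=9) a = [4, 3, 8, 10, 13, 19, 14, 16, 20, 18, 12]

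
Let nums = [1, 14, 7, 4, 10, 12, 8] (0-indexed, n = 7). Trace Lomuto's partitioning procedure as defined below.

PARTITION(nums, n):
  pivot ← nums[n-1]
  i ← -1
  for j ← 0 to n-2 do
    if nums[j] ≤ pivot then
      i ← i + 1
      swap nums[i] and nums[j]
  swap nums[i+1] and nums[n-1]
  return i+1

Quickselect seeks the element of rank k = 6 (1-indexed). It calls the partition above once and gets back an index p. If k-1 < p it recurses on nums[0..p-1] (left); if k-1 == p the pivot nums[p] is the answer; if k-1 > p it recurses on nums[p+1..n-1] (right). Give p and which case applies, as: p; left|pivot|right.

3; right

pivot = nums[6] = 8; i = -1
j=0: nums[0]=1 ≤ 8 → i=0, swap nums[0],nums[0] (no change) → [1, 14, 7, 4, 10, 12, 8]
j=1: nums[1]=14 > 8 → no swap
j=2: nums[2]=7 ≤ 8 → i=1, swap nums[1],nums[2] → [1, 7, 14, 4, 10, 12, 8]
j=3: nums[3]=4 ≤ 8 → i=2, swap nums[2],nums[3] → [1, 7, 4, 14, 10, 12, 8]
j=4: nums[4]=10 > 8 → no swap
j=5: nums[5]=12 > 8 → no swap
final swap nums[3],nums[6] → [1, 7, 4, 8, 10, 12, 14]; return 3
p = 3; k-1 = 5 > 3 ⇒ right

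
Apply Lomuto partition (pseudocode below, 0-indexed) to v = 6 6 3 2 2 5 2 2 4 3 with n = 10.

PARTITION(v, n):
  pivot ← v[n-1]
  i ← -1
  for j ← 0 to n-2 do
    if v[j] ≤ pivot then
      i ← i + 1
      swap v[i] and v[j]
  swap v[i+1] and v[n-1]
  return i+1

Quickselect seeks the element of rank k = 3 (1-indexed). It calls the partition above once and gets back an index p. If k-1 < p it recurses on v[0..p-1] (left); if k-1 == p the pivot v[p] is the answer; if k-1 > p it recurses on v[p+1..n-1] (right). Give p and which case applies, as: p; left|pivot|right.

pivot=3, i=-1
j=0: 6>3, skip
j=1: 6>3, skip
j=2: 3≤3, i=0, swap(0,2) ⇒ 3 6 6 2 2 5 2 2 4 3
j=3: 2≤3, i=1, swap(1,3) ⇒ 3 2 6 6 2 5 2 2 4 3
j=4: 2≤3, i=2, swap(2,4) ⇒ 3 2 2 6 6 5 2 2 4 3
j=5: 5>3, skip
j=6: 2≤3, i=3, swap(3,6) ⇒ 3 2 2 2 6 5 6 2 4 3
j=7: 2≤3, i=4, swap(4,7) ⇒ 3 2 2 2 2 5 6 6 4 3
j=8: 4>3, skip
swap(5,9) ⇒ 3 2 2 2 2 3 6 6 4 5; return 5
p = 5; k-1 = 2 < 5 ⇒ left

5; left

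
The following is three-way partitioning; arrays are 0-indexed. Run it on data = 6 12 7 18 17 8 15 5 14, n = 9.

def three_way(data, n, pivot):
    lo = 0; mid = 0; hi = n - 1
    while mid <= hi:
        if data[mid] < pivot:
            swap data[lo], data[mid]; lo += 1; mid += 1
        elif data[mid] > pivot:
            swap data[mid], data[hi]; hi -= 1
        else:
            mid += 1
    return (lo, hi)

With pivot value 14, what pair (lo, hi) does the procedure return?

lo=0 mid=0 hi=8
6<14: swap(0,0), lo=1 mid=1 ⇒ 6 12 7 18 17 8 15 5 14
12<14: swap(1,1), lo=2 mid=2 ⇒ 6 12 7 18 17 8 15 5 14
7<14: swap(2,2), lo=3 mid=3 ⇒ 6 12 7 18 17 8 15 5 14
18>14: swap(3,8), hi=7 ⇒ 6 12 7 14 17 8 15 5 18
14=14: mid=4
17>14: swap(4,7), hi=6 ⇒ 6 12 7 14 5 8 15 17 18
5<14: swap(3,4), lo=4 mid=5 ⇒ 6 12 7 5 14 8 15 17 18
8<14: swap(4,5), lo=5 mid=6 ⇒ 6 12 7 5 8 14 15 17 18
15>14: swap(6,6), hi=5 ⇒ 6 12 7 5 8 14 15 17 18
done. lo=5 hi=5; data=6 12 7 5 8 14 15 17 18

(5, 5)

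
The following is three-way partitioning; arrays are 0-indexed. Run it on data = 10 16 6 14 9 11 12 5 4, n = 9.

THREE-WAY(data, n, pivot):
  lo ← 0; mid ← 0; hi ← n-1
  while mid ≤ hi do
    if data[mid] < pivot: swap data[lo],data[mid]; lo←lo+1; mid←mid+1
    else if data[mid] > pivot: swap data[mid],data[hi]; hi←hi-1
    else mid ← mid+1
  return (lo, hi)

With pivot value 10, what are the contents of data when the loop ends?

pivot = 10; lo=0, mid=0, hi=8
data[mid]=10=10: mid=1
data[mid]=16>10: swap data[1],data[8]; hi=7 → 10 4 6 14 9 11 12 5 16
data[mid]=4<10: swap data[0],data[1]; lo=1,mid=2 → 4 10 6 14 9 11 12 5 16
data[mid]=6<10: swap data[1],data[2]; lo=2,mid=3 → 4 6 10 14 9 11 12 5 16
data[mid]=14>10: swap data[3],data[7]; hi=6 → 4 6 10 5 9 11 12 14 16
data[mid]=5<10: swap data[2],data[3]; lo=3,mid=4 → 4 6 5 10 9 11 12 14 16
data[mid]=9<10: swap data[3],data[4]; lo=4,mid=5 → 4 6 5 9 10 11 12 14 16
data[mid]=11>10: swap data[5],data[6]; hi=5 → 4 6 5 9 10 12 11 14 16
data[mid]=12>10: swap data[5],data[5]; hi=4 → 4 6 5 9 10 12 11 14 16
end: lo=4, hi=4; data = 4 6 5 9 10 12 11 14 16

4 6 5 9 10 12 11 14 16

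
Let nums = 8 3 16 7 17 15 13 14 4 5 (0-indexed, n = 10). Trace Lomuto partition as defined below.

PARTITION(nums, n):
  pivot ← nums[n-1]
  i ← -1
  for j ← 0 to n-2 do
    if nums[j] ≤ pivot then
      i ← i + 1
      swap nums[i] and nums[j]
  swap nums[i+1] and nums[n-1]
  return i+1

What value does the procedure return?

pivot = nums[9] = 5; i = -1
j=0: nums[0]=8 > 5 → no swap
j=1: nums[1]=3 ≤ 5 → i=0, swap nums[0],nums[1] → 3 8 16 7 17 15 13 14 4 5
j=2: nums[2]=16 > 5 → no swap
j=3: nums[3]=7 > 5 → no swap
j=4: nums[4]=17 > 5 → no swap
j=5: nums[5]=15 > 5 → no swap
j=6: nums[6]=13 > 5 → no swap
j=7: nums[7]=14 > 5 → no swap
j=8: nums[8]=4 ≤ 5 → i=1, swap nums[1],nums[8] → 3 4 16 7 17 15 13 14 8 5
final swap nums[2],nums[9] → 3 4 5 7 17 15 13 14 8 16; return 2

2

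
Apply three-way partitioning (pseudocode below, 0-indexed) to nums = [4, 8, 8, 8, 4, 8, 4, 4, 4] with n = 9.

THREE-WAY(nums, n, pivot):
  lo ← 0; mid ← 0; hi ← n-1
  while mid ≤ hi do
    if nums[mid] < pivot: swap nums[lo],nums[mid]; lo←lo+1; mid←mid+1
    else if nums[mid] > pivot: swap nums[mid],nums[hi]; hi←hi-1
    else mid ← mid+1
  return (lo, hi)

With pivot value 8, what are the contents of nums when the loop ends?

[4, 4, 4, 4, 4, 8, 8, 8, 8]

lo=0 mid=0 hi=8
4<8: swap(0,0), lo=1 mid=1 ⇒ [4, 8, 8, 8, 4, 8, 4, 4, 4]
8=8: mid=2
8=8: mid=3
8=8: mid=4
4<8: swap(1,4), lo=2 mid=5 ⇒ [4, 4, 8, 8, 8, 8, 4, 4, 4]
8=8: mid=6
4<8: swap(2,6), lo=3 mid=7 ⇒ [4, 4, 4, 8, 8, 8, 8, 4, 4]
4<8: swap(3,7), lo=4 mid=8 ⇒ [4, 4, 4, 4, 8, 8, 8, 8, 4]
4<8: swap(4,8), lo=5 mid=9 ⇒ [4, 4, 4, 4, 4, 8, 8, 8, 8]
done. lo=5 hi=8; nums=[4, 4, 4, 4, 4, 8, 8, 8, 8]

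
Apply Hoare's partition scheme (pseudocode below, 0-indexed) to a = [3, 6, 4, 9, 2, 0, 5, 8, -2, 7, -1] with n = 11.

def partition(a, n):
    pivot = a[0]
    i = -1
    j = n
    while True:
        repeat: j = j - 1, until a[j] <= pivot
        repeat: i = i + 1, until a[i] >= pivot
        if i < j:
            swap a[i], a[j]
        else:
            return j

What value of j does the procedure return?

3

pivot = a[0] = 3; i = -1, j = 11
j→10 (a[10]=-1≤3), i→0 (a[0]=3≥3); i<j, swap → [-1, 6, 4, 9, 2, 0, 5, 8, -2, 7, 3]
j→8 (a[8]=-2≤3), i→1 (a[1]=6≥3); i<j, swap → [-1, -2, 4, 9, 2, 0, 5, 8, 6, 7, 3]
j→5 (a[5]=0≤3), i→2 (a[2]=4≥3); i<j, swap → [-1, -2, 0, 9, 2, 4, 5, 8, 6, 7, 3]
j→4 (a[4]=2≤3), i→3 (a[3]=9≥3); i<j, swap → [-1, -2, 0, 2, 9, 4, 5, 8, 6, 7, 3]
j→3, i→4; i≥j, return j=3. a = [-1, -2, 0, 2, 9, 4, 5, 8, 6, 7, 3]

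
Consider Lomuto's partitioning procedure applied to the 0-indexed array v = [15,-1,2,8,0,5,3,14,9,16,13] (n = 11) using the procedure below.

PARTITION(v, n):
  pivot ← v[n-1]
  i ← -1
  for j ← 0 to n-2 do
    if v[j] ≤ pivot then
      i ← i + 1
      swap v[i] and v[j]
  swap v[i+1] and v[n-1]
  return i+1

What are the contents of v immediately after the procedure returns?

[-1,2,8,0,5,3,9,13,15,16,14]

pivot=13, i=-1
j=0: 15>13, skip
j=1: -1≤13, i=0, swap(0,1) ⇒ [-1,15,2,8,0,5,3,14,9,16,13]
j=2: 2≤13, i=1, swap(1,2) ⇒ [-1,2,15,8,0,5,3,14,9,16,13]
j=3: 8≤13, i=2, swap(2,3) ⇒ [-1,2,8,15,0,5,3,14,9,16,13]
j=4: 0≤13, i=3, swap(3,4) ⇒ [-1,2,8,0,15,5,3,14,9,16,13]
j=5: 5≤13, i=4, swap(4,5) ⇒ [-1,2,8,0,5,15,3,14,9,16,13]
j=6: 3≤13, i=5, swap(5,6) ⇒ [-1,2,8,0,5,3,15,14,9,16,13]
j=7: 14>13, skip
j=8: 9≤13, i=6, swap(6,8) ⇒ [-1,2,8,0,5,3,9,14,15,16,13]
j=9: 16>13, skip
swap(7,10) ⇒ [-1,2,8,0,5,3,9,13,15,16,14]; return 7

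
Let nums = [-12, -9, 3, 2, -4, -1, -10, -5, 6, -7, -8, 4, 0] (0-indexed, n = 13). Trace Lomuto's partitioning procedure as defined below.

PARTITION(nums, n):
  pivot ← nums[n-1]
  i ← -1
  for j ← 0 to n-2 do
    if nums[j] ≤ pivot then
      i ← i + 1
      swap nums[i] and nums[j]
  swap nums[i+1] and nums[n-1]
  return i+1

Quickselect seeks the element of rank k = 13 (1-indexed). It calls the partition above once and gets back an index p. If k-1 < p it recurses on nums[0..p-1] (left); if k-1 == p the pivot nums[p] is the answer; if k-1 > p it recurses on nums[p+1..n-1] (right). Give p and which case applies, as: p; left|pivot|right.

pivot = nums[12] = 0; i = -1
j=0: nums[0]=-12 ≤ 0 → i=0, swap nums[0],nums[0] (no change) → [-12, -9, 3, 2, -4, -1, -10, -5, 6, -7, -8, 4, 0]
j=1: nums[1]=-9 ≤ 0 → i=1, swap nums[1],nums[1] (no change) → [-12, -9, 3, 2, -4, -1, -10, -5, 6, -7, -8, 4, 0]
j=2: nums[2]=3 > 0 → no swap
j=3: nums[3]=2 > 0 → no swap
j=4: nums[4]=-4 ≤ 0 → i=2, swap nums[2],nums[4] → [-12, -9, -4, 2, 3, -1, -10, -5, 6, -7, -8, 4, 0]
j=5: nums[5]=-1 ≤ 0 → i=3, swap nums[3],nums[5] → [-12, -9, -4, -1, 3, 2, -10, -5, 6, -7, -8, 4, 0]
j=6: nums[6]=-10 ≤ 0 → i=4, swap nums[4],nums[6] → [-12, -9, -4, -1, -10, 2, 3, -5, 6, -7, -8, 4, 0]
j=7: nums[7]=-5 ≤ 0 → i=5, swap nums[5],nums[7] → [-12, -9, -4, -1, -10, -5, 3, 2, 6, -7, -8, 4, 0]
j=8: nums[8]=6 > 0 → no swap
j=9: nums[9]=-7 ≤ 0 → i=6, swap nums[6],nums[9] → [-12, -9, -4, -1, -10, -5, -7, 2, 6, 3, -8, 4, 0]
j=10: nums[10]=-8 ≤ 0 → i=7, swap nums[7],nums[10] → [-12, -9, -4, -1, -10, -5, -7, -8, 6, 3, 2, 4, 0]
j=11: nums[11]=4 > 0 → no swap
final swap nums[8],nums[12] → [-12, -9, -4, -1, -10, -5, -7, -8, 0, 3, 2, 4, 6]; return 8
p = 8; k-1 = 12 > 8 ⇒ right

8; right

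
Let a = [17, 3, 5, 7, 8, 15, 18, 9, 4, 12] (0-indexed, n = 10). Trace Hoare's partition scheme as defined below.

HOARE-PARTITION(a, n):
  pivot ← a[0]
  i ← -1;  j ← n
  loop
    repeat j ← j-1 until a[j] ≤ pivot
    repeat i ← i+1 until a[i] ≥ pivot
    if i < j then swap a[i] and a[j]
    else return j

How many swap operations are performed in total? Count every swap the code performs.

2

pivot = a[0] = 17; i = -1, j = 10
j→9 (a[9]=12≤17), i→0 (a[0]=17≥17); i<j, swap → [12, 3, 5, 7, 8, 15, 18, 9, 4, 17]
j→8 (a[8]=4≤17), i→6 (a[6]=18≥17); i<j, swap → [12, 3, 5, 7, 8, 15, 4, 9, 18, 17]
j→7, i→8; i≥j, return j=7. a = [12, 3, 5, 7, 8, 15, 4, 9, 18, 17]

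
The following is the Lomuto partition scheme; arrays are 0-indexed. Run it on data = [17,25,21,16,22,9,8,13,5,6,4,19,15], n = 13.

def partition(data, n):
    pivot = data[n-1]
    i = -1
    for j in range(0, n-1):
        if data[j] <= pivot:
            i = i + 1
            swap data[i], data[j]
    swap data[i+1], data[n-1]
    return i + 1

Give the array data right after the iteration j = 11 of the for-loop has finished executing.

[9,8,13,5,6,4,25,21,16,22,17,19,15]

pivot = data[12] = 15; i = -1
j=0: data[0]=17 > 15 → no swap
j=1: data[1]=25 > 15 → no swap
j=2: data[2]=21 > 15 → no swap
j=3: data[3]=16 > 15 → no swap
j=4: data[4]=22 > 15 → no swap
j=5: data[5]=9 ≤ 15 → i=0, swap data[0],data[5] → [9,25,21,16,22,17,8,13,5,6,4,19,15]
j=6: data[6]=8 ≤ 15 → i=1, swap data[1],data[6] → [9,8,21,16,22,17,25,13,5,6,4,19,15]
j=7: data[7]=13 ≤ 15 → i=2, swap data[2],data[7] → [9,8,13,16,22,17,25,21,5,6,4,19,15]
j=8: data[8]=5 ≤ 15 → i=3, swap data[3],data[8] → [9,8,13,5,22,17,25,21,16,6,4,19,15]
j=9: data[9]=6 ≤ 15 → i=4, swap data[4],data[9] → [9,8,13,5,6,17,25,21,16,22,4,19,15]
j=10: data[10]=4 ≤ 15 → i=5, swap data[5],data[10] → [9,8,13,5,6,4,25,21,16,22,17,19,15]
j=11: data[11]=19 > 15 → no swap
(after j=11) data = [9,8,13,5,6,4,25,21,16,22,17,19,15]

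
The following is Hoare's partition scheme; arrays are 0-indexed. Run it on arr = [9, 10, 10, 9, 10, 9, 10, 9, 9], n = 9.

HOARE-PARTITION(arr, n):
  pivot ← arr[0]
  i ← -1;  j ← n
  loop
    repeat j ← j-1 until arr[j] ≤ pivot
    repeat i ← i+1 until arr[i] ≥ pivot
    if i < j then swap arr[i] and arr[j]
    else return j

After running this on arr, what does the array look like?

[9, 9, 9, 9, 10, 10, 10, 10, 9]

pivot=9
j stops at 8 (9), i stops at 0 (9); swap ⇒ [9, 10, 10, 9, 10, 9, 10, 9, 9]
j stops at 7 (9), i stops at 1 (10); swap ⇒ [9, 9, 10, 9, 10, 9, 10, 10, 9]
j stops at 5 (9), i stops at 2 (10); swap ⇒ [9, 9, 9, 9, 10, 10, 10, 10, 9]
j stops at 3, i stops at 3; i≥j ⇒ return 3. arr=[9, 9, 9, 9, 10, 10, 10, 10, 9]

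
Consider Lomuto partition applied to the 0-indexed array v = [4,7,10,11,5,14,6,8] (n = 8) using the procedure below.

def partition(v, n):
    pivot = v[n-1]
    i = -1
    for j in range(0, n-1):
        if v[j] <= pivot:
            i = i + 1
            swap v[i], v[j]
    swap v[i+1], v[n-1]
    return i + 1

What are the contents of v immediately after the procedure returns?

[4,7,5,6,8,14,11,10]

pivot = v[7] = 8; i = -1
j=0: v[0]=4 ≤ 8 → i=0, swap v[0],v[0] (no change) → [4,7,10,11,5,14,6,8]
j=1: v[1]=7 ≤ 8 → i=1, swap v[1],v[1] (no change) → [4,7,10,11,5,14,6,8]
j=2: v[2]=10 > 8 → no swap
j=3: v[3]=11 > 8 → no swap
j=4: v[4]=5 ≤ 8 → i=2, swap v[2],v[4] → [4,7,5,11,10,14,6,8]
j=5: v[5]=14 > 8 → no swap
j=6: v[6]=6 ≤ 8 → i=3, swap v[3],v[6] → [4,7,5,6,10,14,11,8]
final swap v[4],v[7] → [4,7,5,6,8,14,11,10]; return 4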